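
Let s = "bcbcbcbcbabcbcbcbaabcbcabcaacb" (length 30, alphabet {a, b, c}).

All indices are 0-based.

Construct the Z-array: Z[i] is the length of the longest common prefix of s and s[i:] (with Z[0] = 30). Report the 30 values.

Z[0]=30
i=1: outside box; Z[1]=0
i=2: outside box; Z[2]=7 grow→box=[2,9)
i=3: min(r-i=6, Z[1]=0)=0; Z[3]=0
i=4: min(r-i=5, Z[2]=7)=5; Z[4]=5
i=5: min(r-i=4, Z[3]=0)=0; Z[5]=0
i=6: min(r-i=3, Z[4]=5)=3; Z[6]=3
i=7: min(r-i=2, Z[5]=0)=0; Z[7]=0
i=8: min(r-i=1, Z[6]=3)=1; Z[8]=1
i=9: outside box; Z[9]=0
i=10: outside box; Z[10]=7 grow→box=[10,17)
i=11: min(r-i=6, Z[1]=0)=0; Z[11]=0
i=12: min(r-i=5, Z[2]=7)=5; Z[12]=5
i=13: min(r-i=4, Z[3]=0)=0; Z[13]=0
i=14: min(r-i=3, Z[4]=5)=3; Z[14]=3
i=15: min(r-i=2, Z[5]=0)=0; Z[15]=0
i=16: min(r-i=1, Z[6]=3)=1; Z[16]=1
i=17: outside box; Z[17]=0
i=18: outside box; Z[18]=0
i=19: outside box; Z[19]=4 grow→box=[19,23)
i=20: min(r-i=3, Z[1]=0)=0; Z[20]=0
i=21: min(r-i=2, Z[2]=7)=2; Z[21]=2
i=22: min(r-i=1, Z[3]=0)=0; Z[22]=0
i=23: outside box; Z[23]=0
i=24: outside box; Z[24]=2 grow→box=[24,26)
i=25: min(r-i=1, Z[1]=0)=0; Z[25]=0
i=26: outside box; Z[26]=0
i=27: outside box; Z[27]=0
i=28: outside box; Z[28]=0
i=29: outside box; Z[29]=1 grow→box=[29,30)

[30, 0, 7, 0, 5, 0, 3, 0, 1, 0, 7, 0, 5, 0, 3, 0, 1, 0, 0, 4, 0, 2, 0, 0, 2, 0, 0, 0, 0, 1]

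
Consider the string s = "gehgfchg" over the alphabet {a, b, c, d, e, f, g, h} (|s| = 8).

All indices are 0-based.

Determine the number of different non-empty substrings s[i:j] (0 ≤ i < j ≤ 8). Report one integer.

32

rank | idx | suffix
   0 |   5 | chg
   1 |   1 | ehgfchg
   2 |   4 | fchg
   3 |   7 | g
   4 |   0 | gehgfchg
   5 |   3 | gfchg
   6 |   6 | hg
   7 |   2 | hgfchg

SA = [5, 1, 4, 7, 0, 3, 6, 2]
rank  pair      lcp
   1  s[5:],s[1:]  0  ''
   2  s[1:],s[4:]  0  ''
   3  s[4:],s[7:]  0  ''
   4  s[7:],s[0:]  1  'g'
   5  s[0:],s[3:]  1  'g'
   6  s[3:],s[6:]  0  ''
   7  s[6:],s[2:]  2  'hg'

n(n+1)/2 = 8·9/2 = 36
Σ LCP = 0 + 0 + 0 + 0 + 1 + 1 + 0 + 2 = 4
distinct = 36 − 4 = 32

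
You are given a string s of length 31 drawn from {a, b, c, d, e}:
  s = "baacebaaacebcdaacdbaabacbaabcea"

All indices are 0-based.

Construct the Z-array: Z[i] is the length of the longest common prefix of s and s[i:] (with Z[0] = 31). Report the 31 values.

[31, 0, 0, 0, 0, 3, 0, 0, 0, 0, 0, 1, 0, 0, 0, 0, 0, 0, 3, 0, 0, 2, 0, 0, 3, 0, 0, 1, 0, 0, 0]

Z[0]=31
i=1: outside box; Z[1]=0
i=2: outside box; Z[2]=0
i=3: outside box; Z[3]=0
i=4: outside box; Z[4]=0
i=5: outside box; Z[5]=3 scan→box=[5,8)
i=6: min(r-i=2, Z[1]=0)=0; Z[6]=0
i=7: min(r-i=1, Z[2]=0)=0; Z[7]=0
i=8: outside box; Z[8]=0
i=9: outside box; Z[9]=0
i=10: outside box; Z[10]=0
i=11: outside box; Z[11]=1 scan→box=[11,12)
i=12: outside box; Z[12]=0
i=13: outside box; Z[13]=0
i=14: outside box; Z[14]=0
i=15: outside box; Z[15]=0
i=16: outside box; Z[16]=0
i=17: outside box; Z[17]=0
i=18: outside box; Z[18]=3 scan→box=[18,21)
i=19: min(r-i=2, Z[1]=0)=0; Z[19]=0
i=20: min(r-i=1, Z[2]=0)=0; Z[20]=0
i=21: outside box; Z[21]=2 scan→box=[21,23)
i=22: min(r-i=1, Z[1]=0)=0; Z[22]=0
i=23: outside box; Z[23]=0
i=24: outside box; Z[24]=3 scan→box=[24,27)
i=25: min(r-i=2, Z[1]=0)=0; Z[25]=0
i=26: min(r-i=1, Z[2]=0)=0; Z[26]=0
i=27: outside box; Z[27]=1 scan→box=[27,28)
i=28: outside box; Z[28]=0
i=29: outside box; Z[29]=0
i=30: outside box; Z[30]=0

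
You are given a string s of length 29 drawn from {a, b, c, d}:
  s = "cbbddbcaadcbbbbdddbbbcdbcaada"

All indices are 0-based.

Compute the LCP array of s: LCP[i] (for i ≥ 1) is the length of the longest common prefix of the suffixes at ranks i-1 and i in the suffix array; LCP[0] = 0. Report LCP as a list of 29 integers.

[0, 1, 3, 1, 2, 0, 3, 3, 2, 2, 4, 1, 5, 2, 1, 3, 0, 4, 1, 3, 1, 0, 1, 2, 6, 1, 1, 3, 2]

sorted suffixes:
  #0 SA[0]=28  'a'
  #1 SA[1]=25  'aada'
  #2 SA[2]=7  'aadcbbbbdddbbbcdbcaada'
  #3 SA[3]=26  'ada'
  #4 SA[4]=8  'adcbbbbdddbbbcdbcaada'
  #5 SA[5]=11  'bbbbdddbbbcdbcaada'
  #6 SA[6]=18  'bbbcdbcaada'
  #7 SA[7]=12  'bbbdddbbbcdbcaada'
  #8 SA[8]=19  'bbcdbcaada'
  #9 SA[9]=1  'bbddbcaadcbbbbdddbbbcdbcaada'
  #10 SA[10]=13  'bbdddbbbcdbcaada'
  #11 SA[11]=23  'bcaada'
  #12 SA[12]=5  'bcaadcbbbbdddbbbcdbcaada'
  #13 SA[13]=20  'bcdbcaada'
  #14 SA[14]=2  'bddbcaadcbbbbdddbbbcdbcaada'
  #15 SA[15]=14  'bdddbbbcdbcaada'
  #16 SA[16]=24  'caada'
  #17 SA[17]=6  'caadcbbbbdddbbbcdbcaada'
  #18 SA[18]=10  'cbbbbdddbbbcdbcaada'
  #19 SA[19]=0  'cbbddbcaadcbbbbdddbbbcdbcaada'
  #20 SA[20]=21  'cdbcaada'
  #21 SA[21]=27  'da'
  #22 SA[22]=17  'dbbbcdbcaada'
  #23 SA[23]=22  'dbcaada'
  #24 SA[24]=4  'dbcaadcbbbbdddbbbcdbcaada'
  #25 SA[25]=9  'dcbbbbdddbbbcdbcaada'
  #26 SA[26]=16  'ddbbbcdbcaada'
  #27 SA[27]=3  'ddbcaadcbbbbdddbbbcdbcaada'
  #28 SA[28]=15  'dddbbbcdbcaada'

SA = [28, 25, 7, 26, 8, 11, 18, 12, 19, 1, 13, 23, 5, 20, 2, 14, 24, 6, 10, 0, 21, 27, 17, 22, 4, 9, 16, 3, 15]
rank  pair      lcp
   1  s[28:],s[25:]  1  'a'
   2  s[25:],s[7:]  3  'aad'
   3  s[7:],s[26:]  1  'a'
   4  s[26:],s[8:]  2  'ad'
   5  s[8:],s[11:]  0  ''
   6  s[11:],s[18:]  3  'bbb'
   7  s[18:],s[12:]  3  'bbb'
   8  s[12:],s[19:]  2  'bb'
   9  s[19:],s[1:]  2  'bb'
  10  s[1:],s[13:]  4  'bbdd'
  11  s[13:],s[23:]  1  'b'
  12  s[23:],s[5:]  5  'bcaad'
  13  s[5:],s[20:]  2  'bc'
  14  s[20:],s[2:]  1  'b'
  15  s[2:],s[14:]  3  'bdd'
  16  s[14:],s[24:]  0  ''
  17  s[24:],s[6:]  4  'caad'
  18  s[6:],s[10:]  1  'c'
  19  s[10:],s[0:]  3  'cbb'
  20  s[0:],s[21:]  1  'c'
  21  s[21:],s[27:]  0  ''
  22  s[27:],s[17:]  1  'd'
  23  s[17:],s[22:]  2  'db'
  24  s[22:],s[4:]  6  'dbcaad'
  25  s[4:],s[9:]  1  'd'
  26  s[9:],s[16:]  1  'd'
  27  s[16:],s[3:]  3  'ddb'
  28  s[3:],s[15:]  2  'dd'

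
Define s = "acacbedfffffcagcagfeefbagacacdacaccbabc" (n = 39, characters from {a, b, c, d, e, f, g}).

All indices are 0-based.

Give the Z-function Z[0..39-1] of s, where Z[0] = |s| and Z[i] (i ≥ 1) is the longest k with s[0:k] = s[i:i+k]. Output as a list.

[39, 0, 2, 0, 0, 0, 0, 0, 0, 0, 0, 0, 0, 1, 0, 0, 1, 0, 0, 0, 0, 0, 0, 1, 0, 4, 0, 2, 0, 0, 4, 0, 2, 0, 0, 0, 1, 0, 0]

Z[0]=39
i=1: outside box; Z[1]=0
i=2: outside box; Z[2]=2 extend→box=[2,4)
i=3: min(r-i=1, Z[1]=0)=0; Z[3]=0
i=4: outside box; Z[4]=0
i=5: outside box; Z[5]=0
i=6: outside box; Z[6]=0
i=7: outside box; Z[7]=0
i=8: outside box; Z[8]=0
i=9: outside box; Z[9]=0
i=10: outside box; Z[10]=0
i=11: outside box; Z[11]=0
i=12: outside box; Z[12]=0
i=13: outside box; Z[13]=1 extend→box=[13,14)
i=14: outside box; Z[14]=0
i=15: outside box; Z[15]=0
i=16: outside box; Z[16]=1 extend→box=[16,17)
i=17: outside box; Z[17]=0
i=18: outside box; Z[18]=0
i=19: outside box; Z[19]=0
i=20: outside box; Z[20]=0
i=21: outside box; Z[21]=0
i=22: outside box; Z[22]=0
i=23: outside box; Z[23]=1 extend→box=[23,24)
i=24: outside box; Z[24]=0
i=25: outside box; Z[25]=4 extend→box=[25,29)
i=26: min(r-i=3, Z[1]=0)=0; Z[26]=0
i=27: min(r-i=2, Z[2]=2)=2; Z[27]=2
i=28: min(r-i=1, Z[3]=0)=0; Z[28]=0
i=29: outside box; Z[29]=0
i=30: outside box; Z[30]=4 extend→box=[30,34)
i=31: min(r-i=3, Z[1]=0)=0; Z[31]=0
i=32: min(r-i=2, Z[2]=2)=2; Z[32]=2
i=33: min(r-i=1, Z[3]=0)=0; Z[33]=0
i=34: outside box; Z[34]=0
i=35: outside box; Z[35]=0
i=36: outside box; Z[36]=1 extend→box=[36,37)
i=37: outside box; Z[37]=0
i=38: outside box; Z[38]=0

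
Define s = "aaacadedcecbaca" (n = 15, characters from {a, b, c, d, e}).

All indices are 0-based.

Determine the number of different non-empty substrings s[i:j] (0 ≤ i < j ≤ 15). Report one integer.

106

rank→(start, suffix):
  0 → (14, 'a')
  1 → (0, 'aaacadedcecbaca')
  2 → (1, 'aacadedcecbaca')
  3 → (12, 'aca')
  4 → (2, 'acadedcecbaca')
  5 → (4, 'adedcecbaca')
  6 → (11, 'baca')
  7 → (13, 'ca')
  8 → (3, 'cadedcecbaca')
  9 → (10, 'cbaca')
  10 → (8, 'cecbaca')
  11 → (7, 'dcecbaca')
  12 → (5, 'dedcecbaca')
  13 → (9, 'ecbaca')
  14 → (6, 'edcecbaca')

SA = [14, 0, 1, 12, 2, 4, 11, 13, 3, 10, 8, 7, 5, 9, 6]
i: (SA[i-1],SA[i]) lcp shared
  1: (14,0) 1 'a'
  2: (0,1) 2 'aa'
  3: (1,12) 1 'a'
  4: (12,2) 3 'aca'
  5: (2,4) 1 'a'
  6: (4,11) 0 ''
  7: (11,13) 0 ''
  8: (13,3) 2 'ca'
  9: (3,10) 1 'c'
  10: (10,8) 1 'c'
  11: (8,7) 0 ''
  12: (7,5) 1 'd'
  13: (5,9) 0 ''
  14: (9,6) 1 'e'

n(n+1)/2 = 15·16/2 = 120
Σ LCP = 0 + 1 + 2 + 1 + 3 + 1 + 0 + 0 + 2 + 1 + 1 + 0 + 1 + 0 + 1 = 14
distinct = 120 − 14 = 106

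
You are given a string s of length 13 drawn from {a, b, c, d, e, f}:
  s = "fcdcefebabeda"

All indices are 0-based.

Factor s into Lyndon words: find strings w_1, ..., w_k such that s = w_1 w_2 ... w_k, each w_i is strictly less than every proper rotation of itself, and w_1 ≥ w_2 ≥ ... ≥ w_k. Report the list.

emit factor 1: 'f' (i=0, period=1)
emit factor 2: 'cdcefe' (i=1, period=6)
emit factor 3: 'b' (i=7, period=1)
emit factor 4: 'abed' (i=8, period=4)
emit factor 5: 'a' (i=12, period=1)

["f", "cdcefe", "b", "abed", "a"]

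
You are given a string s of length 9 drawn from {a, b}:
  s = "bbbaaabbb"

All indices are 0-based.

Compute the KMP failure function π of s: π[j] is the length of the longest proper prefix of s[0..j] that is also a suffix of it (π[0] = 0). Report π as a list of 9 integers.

π[0] = 0
j=1 s[j]='b': π[1]=1 (border 'b')
j=2 s[j]='b': π[2]=2 (border 'bb')
j=3 s[j]='a': k: 2→1→0; π[3]=0 (border '')
j=4 s[j]='a': π[4]=0 (border '')
j=5 s[j]='a': π[5]=0 (border '')
j=6 s[j]='b': π[6]=1 (border 'b')
j=7 s[j]='b': π[7]=2 (border 'bb')
j=8 s[j]='b': π[8]=3 (border 'bbb')

[0, 1, 2, 0, 0, 0, 1, 2, 3]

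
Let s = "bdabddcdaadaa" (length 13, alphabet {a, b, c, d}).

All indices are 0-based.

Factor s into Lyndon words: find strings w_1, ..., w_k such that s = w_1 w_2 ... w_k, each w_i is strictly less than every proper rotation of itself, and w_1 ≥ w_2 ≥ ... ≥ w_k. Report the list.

emit factor 1: 'bd' (i=0, period=2)
emit factor 2: 'abddcd' (i=2, period=6)
emit factor 3: 'aad' (i=8, period=3)
emit factor 4: 'a' (i=11, period=1)
emit factor 5: 'a' (i=12, period=1)

["bd", "abddcd", "aad", "a", "a"]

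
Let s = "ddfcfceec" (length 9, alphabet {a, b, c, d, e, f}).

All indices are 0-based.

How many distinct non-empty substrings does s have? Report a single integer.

39

sorted suffixes:
  #0 SA[0]=8  'c'
  #1 SA[1]=5  'ceec'
  #2 SA[2]=3  'cfceec'
  #3 SA[3]=0  'ddfcfceec'
  #4 SA[4]=1  'dfcfceec'
  #5 SA[5]=7  'ec'
  #6 SA[6]=6  'eec'
  #7 SA[7]=4  'fceec'
  #8 SA[8]=2  'fcfceec'

SA = [8, 5, 3, 0, 1, 7, 6, 4, 2]
i: (SA[i-1],SA[i]) lcp shared
  1: (8,5) 1 'c'
  2: (5,3) 1 'c'
  3: (3,0) 0 ''
  4: (0,1) 1 'd'
  5: (1,7) 0 ''
  6: (7,6) 1 'e'
  7: (6,4) 0 ''
  8: (4,2) 2 'fc'

n(n+1)/2 = 9·10/2 = 45
Σ LCP = 0 + 1 + 1 + 0 + 1 + 0 + 1 + 0 + 2 = 6
distinct = 45 − 6 = 39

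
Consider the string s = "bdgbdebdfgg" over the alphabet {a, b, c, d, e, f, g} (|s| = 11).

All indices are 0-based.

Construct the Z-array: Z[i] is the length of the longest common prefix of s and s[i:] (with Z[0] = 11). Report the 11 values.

Z[0]=11
i=1: outside box; Z[1]=0
i=2: outside box; Z[2]=0
i=3: outside box; Z[3]=2 scan→box=[3,5)
i=4: min(r-i=1, Z[1]=0)=0; Z[4]=0
i=5: outside box; Z[5]=0
i=6: outside box; Z[6]=2 scan→box=[6,8)
i=7: min(r-i=1, Z[1]=0)=0; Z[7]=0
i=8: outside box; Z[8]=0
i=9: outside box; Z[9]=0
i=10: outside box; Z[10]=0

[11, 0, 0, 2, 0, 0, 2, 0, 0, 0, 0]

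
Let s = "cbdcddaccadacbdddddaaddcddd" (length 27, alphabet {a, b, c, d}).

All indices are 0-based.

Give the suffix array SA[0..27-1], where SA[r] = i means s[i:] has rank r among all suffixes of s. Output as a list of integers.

[19, 11, 6, 9, 20, 1, 13, 8, 0, 12, 7, 3, 23, 26, 18, 10, 5, 2, 22, 25, 17, 4, 21, 24, 16, 15, 14]

rank | idx | suffix
   0 |  19 | aaddcddd
   1 |  11 | acbdddddaaddcddd
   2 |   6 | accadacbdddddaaddcddd
   3 |   9 | adacbdddddaaddcddd
   4 |  20 | addcddd
   5 |   1 | bdcddaccadacbdddddaaddcddd
   6 |  13 | bdddddaaddcddd
   7 |   8 | cadacbdddddaaddcddd
   8 |   0 | cbdcddaccadacbdddddaaddcddd
   9 |  12 | cbdddddaaddcddd
  10 |   7 | ccadacbdddddaaddcddd
  11 |   3 | cddaccadacbdddddaaddcddd
  12 |  23 | cddd
  13 |  26 | d
  14 |  18 | daaddcddd
  15 |  10 | dacbdddddaaddcddd
  16 |   5 | daccadacbdddddaaddcddd
  17 |   2 | dcddaccadacbdddddaaddcddd
  18 |  22 | dcddd
  19 |  25 | dd
  20 |  17 | ddaaddcddd
  21 |   4 | ddaccadacbdddddaaddcddd
  22 |  21 | ddcddd
  23 |  24 | ddd
  24 |  16 | dddaaddcddd
  25 |  15 | ddddaaddcddd
  26 |  14 | dddddaaddcddd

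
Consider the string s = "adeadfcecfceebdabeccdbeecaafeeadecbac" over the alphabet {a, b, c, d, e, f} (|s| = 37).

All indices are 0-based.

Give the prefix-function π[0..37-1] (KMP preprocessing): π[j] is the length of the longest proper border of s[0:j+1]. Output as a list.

π[0] = 0
j=1 s[j]='d': π[1]=0 (border '')
j=2 s[j]='e': π[2]=0 (border '')
j=3 s[j]='a': π[3]=1 (border 'a')
j=4 s[j]='d': π[4]=2 (border 'ad')
j=5 s[j]='f': k: 2→0; π[5]=0 (border '')
j=6 s[j]='c': π[6]=0 (border '')
j=7 s[j]='e': π[7]=0 (border '')
j=8 s[j]='c': π[8]=0 (border '')
j=9 s[j]='f': π[9]=0 (border '')
j=10 s[j]='c': π[10]=0 (border '')
j=11 s[j]='e': π[11]=0 (border '')
j=12 s[j]='e': π[12]=0 (border '')
j=13 s[j]='b': π[13]=0 (border '')
j=14 s[j]='d': π[14]=0 (border '')
j=15 s[j]='a': π[15]=1 (border 'a')
j=16 s[j]='b': k: 1→0; π[16]=0 (border '')
j=17 s[j]='e': π[17]=0 (border '')
j=18 s[j]='c': π[18]=0 (border '')
j=19 s[j]='c': π[19]=0 (border '')
j=20 s[j]='d': π[20]=0 (border '')
j=21 s[j]='b': π[21]=0 (border '')
j=22 s[j]='e': π[22]=0 (border '')
j=23 s[j]='e': π[23]=0 (border '')
j=24 s[j]='c': π[24]=0 (border '')
j=25 s[j]='a': π[25]=1 (border 'a')
j=26 s[j]='a': k: 1→0; π[26]=1 (border 'a')
j=27 s[j]='f': k: 1→0; π[27]=0 (border '')
j=28 s[j]='e': π[28]=0 (border '')
j=29 s[j]='e': π[29]=0 (border '')
j=30 s[j]='a': π[30]=1 (border 'a')
j=31 s[j]='d': π[31]=2 (border 'ad')
j=32 s[j]='e': π[32]=3 (border 'ade')
j=33 s[j]='c': k: 3→0; π[33]=0 (border '')
j=34 s[j]='b': π[34]=0 (border '')
j=35 s[j]='a': π[35]=1 (border 'a')
j=36 s[j]='c': k: 1→0; π[36]=0 (border '')

[0, 0, 0, 1, 2, 0, 0, 0, 0, 0, 0, 0, 0, 0, 0, 1, 0, 0, 0, 0, 0, 0, 0, 0, 0, 1, 1, 0, 0, 0, 1, 2, 3, 0, 0, 1, 0]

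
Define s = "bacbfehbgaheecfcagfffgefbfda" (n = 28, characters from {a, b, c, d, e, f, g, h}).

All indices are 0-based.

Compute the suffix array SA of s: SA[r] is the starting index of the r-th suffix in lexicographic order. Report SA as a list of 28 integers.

rank | idx | suffix
   0 |  27 | a
   1 |   1 | acbfehbgaheecfcagfffgefbfda
   2 |  16 | agfffgefbfda
   3 |   9 | aheecfcagfffgefbfda
   4 |   0 | bacbfehbgaheecfcagfffgefbfda
   5 |  24 | bfda
   6 |   3 | bfehbgaheecfcagfffgefbfda
   7 |   7 | bgaheecfcagfffgefbfda
   8 |  15 | cagfffgefbfda
   9 |   2 | cbfehbgaheecfcagfffgefbfda
  10 |  13 | cfcagfffgefbfda
  11 |  26 | da
  12 |  12 | ecfcagfffgefbfda
  13 |  11 | eecfcagfffgefbfda
  14 |  22 | efbfda
  15 |   5 | ehbgaheecfcagfffgefbfda
  16 |  23 | fbfda
  17 |  14 | fcagfffgefbfda
  18 |  25 | fda
  19 |   4 | fehbgaheecfcagfffgefbfda
  20 |  18 | fffgefbfda
  21 |  19 | ffgefbfda
  22 |  20 | fgefbfda
  23 |   8 | gaheecfcagfffgefbfda
  24 |  21 | gefbfda
  25 |  17 | gfffgefbfda
  26 |   6 | hbgaheecfcagfffgefbfda
  27 |  10 | heecfcagfffgefbfda

[27, 1, 16, 9, 0, 24, 3, 7, 15, 2, 13, 26, 12, 11, 22, 5, 23, 14, 25, 4, 18, 19, 20, 8, 21, 17, 6, 10]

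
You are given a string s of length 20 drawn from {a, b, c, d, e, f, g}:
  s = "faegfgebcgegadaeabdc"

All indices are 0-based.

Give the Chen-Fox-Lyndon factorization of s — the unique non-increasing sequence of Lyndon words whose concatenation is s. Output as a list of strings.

["f", "aegfgebcgeg", "adae", "abdc"]

emit factor 1: 'f' (i=0, period=1)
emit factor 2: 'aegfgebcgeg' (i=1, period=11)
emit factor 3: 'adae' (i=12, period=4)
emit factor 4: 'abdc' (i=16, period=4)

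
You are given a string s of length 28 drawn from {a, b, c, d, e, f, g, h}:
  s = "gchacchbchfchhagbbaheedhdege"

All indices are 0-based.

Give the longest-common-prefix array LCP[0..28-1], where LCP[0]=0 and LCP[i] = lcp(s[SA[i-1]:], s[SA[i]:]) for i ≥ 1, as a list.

sorted suffixes:
  #0 SA[0]=3  'acchbchfchhagbbaheedhdege'
  #1 SA[1]=14  'agbbaheedhdege'
  #2 SA[2]=18  'aheedhdege'
  #3 SA[3]=17  'baheedhdege'
  #4 SA[4]=16  'bbaheedhdege'
  #5 SA[5]=7  'bchfchhagbbaheedhdege'
  #6 SA[6]=4  'cchbchfchhagbbaheedhdege'
  #7 SA[7]=1  'chacchbchfchhagbbaheedhdege'
  #8 SA[8]=5  'chbchfchhagbbaheedhdege'
  #9 SA[9]=8  'chfchhagbbaheedhdege'
  #10 SA[10]=11  'chhagbbaheedhdege'
  #11 SA[11]=24  'dege'
  #12 SA[12]=22  'dhdege'
  #13 SA[13]=27  'e'
  #14 SA[14]=21  'edhdege'
  #15 SA[15]=20  'eedhdege'
  #16 SA[16]=25  'ege'
  #17 SA[17]=10  'fchhagbbaheedhdege'
  #18 SA[18]=15  'gbbaheedhdege'
  #19 SA[19]=0  'gchacchbchfchhagbbaheedhdege'
  #20 SA[20]=26  'ge'
  #21 SA[21]=2  'hacchbchfchhagbbaheedhdege'
  #22 SA[22]=13  'hagbbaheedhdege'
  #23 SA[23]=6  'hbchfchhagbbaheedhdege'
  #24 SA[24]=23  'hdege'
  #25 SA[25]=19  'heedhdege'
  #26 SA[26]=9  'hfchhagbbaheedhdege'
  #27 SA[27]=12  'hhagbbaheedhdege'

SA = [3, 14, 18, 17, 16, 7, 4, 1, 5, 8, 11, 24, 22, 27, 21, 20, 25, 10, 15, 0, 26, 2, 13, 6, 23, 19, 9, 12]
[i] adj suffixes → lcp
  [1] 3/14 → 1 ('a')
  [2] 14/18 → 1 ('a')
  [3] 18/17 → 0 ('')
  [4] 17/16 → 1 ('b')
  [5] 16/7 → 1 ('b')
  [6] 7/4 → 0 ('')
  [7] 4/1 → 1 ('c')
  [8] 1/5 → 2 ('ch')
  [9] 5/8 → 2 ('ch')
  [10] 8/11 → 2 ('ch')
  [11] 11/24 → 0 ('')
  [12] 24/22 → 1 ('d')
  [13] 22/27 → 0 ('')
  [14] 27/21 → 1 ('e')
  [15] 21/20 → 1 ('e')
  [16] 20/25 → 1 ('e')
  [17] 25/10 → 0 ('')
  [18] 10/15 → 0 ('')
  [19] 15/0 → 1 ('g')
  [20] 0/26 → 1 ('g')
  [21] 26/2 → 0 ('')
  [22] 2/13 → 2 ('ha')
  [23] 13/6 → 1 ('h')
  [24] 6/23 → 1 ('h')
  [25] 23/19 → 1 ('h')
  [26] 19/9 → 1 ('h')
  [27] 9/12 → 1 ('h')

[0, 1, 1, 0, 1, 1, 0, 1, 2, 2, 2, 0, 1, 0, 1, 1, 1, 0, 0, 1, 1, 0, 2, 1, 1, 1, 1, 1]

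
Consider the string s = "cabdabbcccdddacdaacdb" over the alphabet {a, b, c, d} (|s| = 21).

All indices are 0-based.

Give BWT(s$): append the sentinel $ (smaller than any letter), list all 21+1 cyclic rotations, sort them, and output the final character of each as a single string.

rank  rotation                last
    0  $cabdabbcccdddacdaacdb  b
    1  aacdb$cabdabbcccdddacd  d
    2  abbcccdddacdaacdb$cabd  d
    3  abdabbcccdddacdaacdb$c  c
    4  acdaacdb$cabdabbcccddd  d
    5  acdb$cabdabbcccdddacda  a
    6  b$cabdabbcccdddacdaacd  d
    7  bbcccdddacdaacdb$cabda  a
    8  bcccdddacdaacdb$cabdab  b
    9  bdabbcccdddacdaacdb$ca  a
   10  cabdabbcccdddacdaacdb$  $
   11  cccdddacdaacdb$cabdabb  b
   12  ccdddacdaacdb$cabdabbc  c
   13  cdaacdb$cabdabbcccddda  a
   14  cdb$cabdabbcccdddacdaa  a
   15  cdddacdaacdb$cabdabbcc  c
   16  daacdb$cabdabbcccdddac  c
   17  dabbcccdddacdaacdb$cab  b
   18  dacdaacdb$cabdabbcccdd  d
   19  db$cabdabbcccdddacdaac  c
   20  ddacdaacdb$cabdabbcccd  d
   21  dddacdaacdb$cabdabbccc  c

bddcdadaba$bcaaccbdcdc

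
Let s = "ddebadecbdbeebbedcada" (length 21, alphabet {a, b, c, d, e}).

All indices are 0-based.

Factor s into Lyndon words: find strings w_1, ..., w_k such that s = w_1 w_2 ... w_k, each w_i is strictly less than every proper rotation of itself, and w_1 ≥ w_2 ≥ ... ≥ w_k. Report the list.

["dde", "b", "adecbdbeebbedc", "ad", "a"]

emit factor 1: 'dde' (i=0, period=3)
emit factor 2: 'b' (i=3, period=1)
emit factor 3: 'adecbdbeebbedc' (i=4, period=14)
emit factor 4: 'ad' (i=18, period=2)
emit factor 5: 'a' (i=20, period=1)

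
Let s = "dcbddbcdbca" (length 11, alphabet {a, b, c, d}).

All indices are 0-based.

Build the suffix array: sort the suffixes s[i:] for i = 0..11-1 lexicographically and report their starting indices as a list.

sorted suffixes:
  #0 SA[0]=10  'a'
  #1 SA[1]=8  'bca'
  #2 SA[2]=5  'bcdbca'
  #3 SA[3]=2  'bddbcdbca'
  #4 SA[4]=9  'ca'
  #5 SA[5]=1  'cbddbcdbca'
  #6 SA[6]=6  'cdbca'
  #7 SA[7]=7  'dbca'
  #8 SA[8]=4  'dbcdbca'
  #9 SA[9]=0  'dcbddbcdbca'
  #10 SA[10]=3  'ddbcdbca'

[10, 8, 5, 2, 9, 1, 6, 7, 4, 0, 3]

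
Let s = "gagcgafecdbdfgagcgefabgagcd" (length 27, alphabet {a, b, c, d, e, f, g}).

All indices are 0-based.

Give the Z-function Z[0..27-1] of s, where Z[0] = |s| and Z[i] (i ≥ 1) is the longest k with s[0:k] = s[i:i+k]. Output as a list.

[27, 0, 1, 0, 2, 0, 0, 0, 0, 0, 0, 0, 0, 5, 0, 1, 0, 1, 0, 0, 0, 0, 4, 0, 1, 0, 0]

Z[0]=27
i=1: i≥r, start 0; Z[1]=0
i=2: i≥r, start 0; Z[2]=1 grow→box=[2,3)
i=3: i≥r, start 0; Z[3]=0
i=4: i≥r, start 0; Z[4]=2 grow→box=[4,6)
i=5: min(r-i=1, Z[1]=0)=0; Z[5]=0
i=6: i≥r, start 0; Z[6]=0
i=7: i≥r, start 0; Z[7]=0
i=8: i≥r, start 0; Z[8]=0
i=9: i≥r, start 0; Z[9]=0
i=10: i≥r, start 0; Z[10]=0
i=11: i≥r, start 0; Z[11]=0
i=12: i≥r, start 0; Z[12]=0
i=13: i≥r, start 0; Z[13]=5 grow→box=[13,18)
i=14: min(r-i=4, Z[1]=0)=0; Z[14]=0
i=15: min(r-i=3, Z[2]=1)=1; Z[15]=1
i=16: min(r-i=2, Z[3]=0)=0; Z[16]=0
i=17: min(r-i=1, Z[4]=2)=1; Z[17]=1
i=18: i≥r, start 0; Z[18]=0
i=19: i≥r, start 0; Z[19]=0
i=20: i≥r, start 0; Z[20]=0
i=21: i≥r, start 0; Z[21]=0
i=22: i≥r, start 0; Z[22]=4 grow→box=[22,26)
i=23: min(r-i=3, Z[1]=0)=0; Z[23]=0
i=24: min(r-i=2, Z[2]=1)=1; Z[24]=1
i=25: min(r-i=1, Z[3]=0)=0; Z[25]=0
i=26: i≥r, start 0; Z[26]=0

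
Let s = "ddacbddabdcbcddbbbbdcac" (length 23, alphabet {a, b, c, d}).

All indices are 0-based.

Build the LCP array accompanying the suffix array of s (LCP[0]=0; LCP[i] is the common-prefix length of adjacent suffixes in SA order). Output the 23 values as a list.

[0, 1, 2, 0, 3, 2, 1, 1, 3, 2, 0, 1, 1, 2, 1, 0, 2, 1, 1, 2, 1, 3, 2]

sorted suffixes:
  #0 SA[0]=7  'abdcbcddbbbbdcac'
  #1 SA[1]=21  'ac'
  #2 SA[2]=2  'acbddabdcbcddbbbbdcac'
  #3 SA[3]=15  'bbbbdcac'
  #4 SA[4]=16  'bbbdcac'
  #5 SA[5]=17  'bbdcac'
  #6 SA[6]=11  'bcddbbbbdcac'
  #7 SA[7]=18  'bdcac'
  #8 SA[8]=8  'bdcbcddbbbbdcac'
  #9 SA[9]=4  'bddabdcbcddbbbbdcac'
  #10 SA[10]=22  'c'
  #11 SA[11]=20  'cac'
  #12 SA[12]=10  'cbcddbbbbdcac'
  #13 SA[13]=3  'cbddabdcbcddbbbbdcac'
  #14 SA[14]=12  'cddbbbbdcac'
  #15 SA[15]=6  'dabdcbcddbbbbdcac'
  #16 SA[16]=1  'dacbddabdcbcddbbbbdcac'
  #17 SA[17]=14  'dbbbbdcac'
  #18 SA[18]=19  'dcac'
  #19 SA[19]=9  'dcbcddbbbbdcac'
  #20 SA[20]=5  'ddabdcbcddbbbbdcac'
  #21 SA[21]=0  'ddacbddabdcbcddbbbbdcac'
  #22 SA[22]=13  'ddbbbbdcac'

SA = [7, 21, 2, 15, 16, 17, 11, 18, 8, 4, 22, 20, 10, 3, 12, 6, 1, 14, 19, 9, 5, 0, 13]
i: (SA[i-1],SA[i]) lcp shared
  1: (7,21) 1 'a'
  2: (21,2) 2 'ac'
  3: (2,15) 0 ''
  4: (15,16) 3 'bbb'
  5: (16,17) 2 'bb'
  6: (17,11) 1 'b'
  7: (11,18) 1 'b'
  8: (18,8) 3 'bdc'
  9: (8,4) 2 'bd'
  10: (4,22) 0 ''
  11: (22,20) 1 'c'
  12: (20,10) 1 'c'
  13: (10,3) 2 'cb'
  14: (3,12) 1 'c'
  15: (12,6) 0 ''
  16: (6,1) 2 'da'
  17: (1,14) 1 'd'
  18: (14,19) 1 'd'
  19: (19,9) 2 'dc'
  20: (9,5) 1 'd'
  21: (5,0) 3 'dda'
  22: (0,13) 2 'dd'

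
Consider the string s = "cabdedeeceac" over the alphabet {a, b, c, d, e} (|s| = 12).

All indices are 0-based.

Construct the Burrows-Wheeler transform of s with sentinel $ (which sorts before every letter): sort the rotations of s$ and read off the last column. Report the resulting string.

cceaa$ebecedd

rank  rotation       last
    0  $cabdedeeceac  c
    1  abdedeeceac$c  c
    2  ac$cabdedeece  e
    3  bdedeeceac$ca  a
    4  c$cabdedeecea  a
    5  cabdedeeceac$  $
    6  ceac$cabdedee  e
    7  dedeeceac$cab  b
    8  deeceac$cabde  e
    9  eac$cabdedeec  c
   10  eceac$cabdede  e
   11  edeeceac$cabd  d
   12  eeceac$cabded  d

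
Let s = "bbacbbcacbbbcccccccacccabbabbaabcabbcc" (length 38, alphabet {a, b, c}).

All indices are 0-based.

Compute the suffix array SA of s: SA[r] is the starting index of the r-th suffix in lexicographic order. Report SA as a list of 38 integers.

[29, 26, 23, 33, 30, 7, 2, 19, 28, 25, 1, 27, 24, 0, 9, 4, 34, 10, 31, 5, 35, 11, 37, 22, 32, 6, 18, 8, 3, 36, 21, 17, 20, 16, 15, 14, 13, 12]

rank | idx | suffix
   0 |  29 | aabcabbcc
   1 |  26 | abbaabcabbcc
   2 |  23 | abbabbaabcabbcc
   3 |  33 | abbcc
   4 |  30 | abcabbcc
   5 |   7 | acbbbcccccccacccabbabbaabcabbcc
   6 |   2 | acbbcacbbbcccccccacccabbabbaabcabbcc
   7 |  19 | acccabbabbaabcabbcc
   8 |  28 | baabcabbcc
   9 |  25 | babbaabcabbcc
  10 |   1 | bacbbcacbbbcccccccacccabbabbaabcabbcc
  11 |  27 | bbaabcabbcc
  12 |  24 | bbabbaabcabbcc
  13 |   0 | bbacbbcacbbbcccccccacccabbabbaabcabbcc
  14 |   9 | bbbcccccccacccabbabbaabcabbcc
  15 |   4 | bbcacbbbcccccccacccabbabbaabcabbcc
  16 |  34 | bbcc
  17 |  10 | bbcccccccacccabbabbaabcabbcc
  18 |  31 | bcabbcc
  19 |   5 | bcacbbbcccccccacccabbabbaabcabbcc
  20 |  35 | bcc
  21 |  11 | bcccccccacccabbabbaabcabbcc
  22 |  37 | c
  23 |  22 | cabbabbaabcabbcc
  24 |  32 | cabbcc
  25 |   6 | cacbbbcccccccacccabbabbaabcabbcc
  26 |  18 | cacccabbabbaabcabbcc
  27 |   8 | cbbbcccccccacccabbabbaabcabbcc
  28 |   3 | cbbcacbbbcccccccacccabbabbaabcabbcc
  29 |  36 | cc
  30 |  21 | ccabbabbaabcabbcc
  31 |  17 | ccacccabbabbaabcabbcc
  32 |  20 | cccabbabbaabcabbcc
  33 |  16 | cccacccabbabbaabcabbcc
  34 |  15 | ccccacccabbabbaabcabbcc
  35 |  14 | cccccacccabbabbaabcabbcc
  36 |  13 | ccccccacccabbabbaabcabbcc
  37 |  12 | cccccccacccabbabbaabcabbcc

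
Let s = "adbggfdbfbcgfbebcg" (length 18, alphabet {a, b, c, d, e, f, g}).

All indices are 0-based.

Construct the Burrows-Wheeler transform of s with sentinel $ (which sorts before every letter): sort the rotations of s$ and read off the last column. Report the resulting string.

rank  rotation             last
    0  $adbggfdbfbcgfbebcg  g
    1  adbggfdbfbcgfbebcg$  $
    2  bcg$adbggfdbfbcgfbe  e
    3  bcgfbebcg$adbggfdbf  f
    4  bebcg$adbggfdbfbcgf  f
    5  bfbcgfbebcg$adbggfd  d
    6  bggfdbfbcgfbebcg$ad  d
    7  cg$adbggfdbfbcgfbeb  b
    8  cgfbebcg$adbggfdbfb  b
    9  dbfbcgfbebcg$adbggf  f
   10  dbggfdbfbcgfbebcg$a  a
   11  ebcg$adbggfdbfbcgfb  b
   12  fbcgfbebcg$adbggfdb  b
   13  fbebcg$adbggfdbfbcg  g
   14  fdbfbcgfbebcg$adbgg  g
   15  g$adbggfdbfbcgfbebc  c
   16  gfbebcg$adbggfdbfbc  c
   17  gfdbfbcgfbebcg$adbg  g
   18  ggfdbfbcgfbebcg$adb  b

g$effddbbfabbggccgb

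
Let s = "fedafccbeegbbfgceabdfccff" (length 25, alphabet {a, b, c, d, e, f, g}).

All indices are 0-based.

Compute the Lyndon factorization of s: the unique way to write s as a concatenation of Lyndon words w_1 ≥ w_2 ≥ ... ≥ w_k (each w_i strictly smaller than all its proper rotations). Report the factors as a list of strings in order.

["f", "e", "d", "afccbeegbbfgce", "abdfccff"]

emit factor 1: 'f' (i=0, period=1)
emit factor 2: 'e' (i=1, period=1)
emit factor 3: 'd' (i=2, period=1)
emit factor 4: 'afccbeegbbfgce' (i=3, period=14)
emit factor 5: 'abdfccff' (i=17, period=8)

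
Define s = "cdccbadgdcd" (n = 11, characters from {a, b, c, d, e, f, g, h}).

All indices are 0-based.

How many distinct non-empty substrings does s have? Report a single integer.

sorted suffixes:
  #0 SA[0]=5  'adgdcd'
  #1 SA[1]=4  'badgdcd'
  #2 SA[2]=3  'cbadgdcd'
  #3 SA[3]=2  'ccbadgdcd'
  #4 SA[4]=9  'cd'
  #5 SA[5]=0  'cdccbadgdcd'
  #6 SA[6]=10  'd'
  #7 SA[7]=1  'dccbadgdcd'
  #8 SA[8]=8  'dcd'
  #9 SA[9]=6  'dgdcd'
  #10 SA[10]=7  'gdcd'

SA = [5, 4, 3, 2, 9, 0, 10, 1, 8, 6, 7]
i: (SA[i-1],SA[i]) lcp shared
  1: (5,4) 0 ''
  2: (4,3) 0 ''
  3: (3,2) 1 'c'
  4: (2,9) 1 'c'
  5: (9,0) 2 'cd'
  6: (0,10) 0 ''
  7: (10,1) 1 'd'
  8: (1,8) 2 'dc'
  9: (8,6) 1 'd'
  10: (6,7) 0 ''

n(n+1)/2 = 11·12/2 = 66
Σ LCP = 0 + 0 + 0 + 1 + 1 + 2 + 0 + 1 + 2 + 1 + 0 = 8
distinct = 66 − 8 = 58

58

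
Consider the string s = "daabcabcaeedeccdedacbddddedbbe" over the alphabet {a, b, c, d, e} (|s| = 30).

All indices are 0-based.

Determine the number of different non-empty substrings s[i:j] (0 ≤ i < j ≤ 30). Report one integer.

425

sorted suffixes:
  #0 SA[0]=1  'aabcabcaeedeccdedacbddddedbbe'
  #1 SA[1]=2  'abcabcaeedeccdedacbddddedbbe'
  #2 SA[2]=5  'abcaeedeccdedacbddddedbbe'
  #3 SA[3]=18  'acbddddedbbe'
  #4 SA[4]=8  'aeedeccdedacbddddedbbe'
  #5 SA[5]=27  'bbe'
  #6 SA[6]=3  'bcabcaeedeccdedacbddddedbbe'
  #7 SA[7]=6  'bcaeedeccdedacbddddedbbe'
  #8 SA[8]=20  'bddddedbbe'
  #9 SA[9]=28  'be'
  #10 SA[10]=4  'cabcaeedeccdedacbddddedbbe'
  #11 SA[11]=7  'caeedeccdedacbddddedbbe'
  #12 SA[12]=19  'cbddddedbbe'
  #13 SA[13]=13  'ccdedacbddddedbbe'
  #14 SA[14]=14  'cdedacbddddedbbe'
  #15 SA[15]=0  'daabcabcaeedeccdedacbddddedbbe'
  #16 SA[16]=17  'dacbddddedbbe'
  #17 SA[17]=26  'dbbe'
  #18 SA[18]=21  'ddddedbbe'
  #19 SA[19]=22  'dddedbbe'
  #20 SA[20]=23  'ddedbbe'
  #21 SA[21]=11  'deccdedacbddddedbbe'
  #22 SA[22]=15  'dedacbddddedbbe'
  #23 SA[23]=24  'dedbbe'
  #24 SA[24]=29  'e'
  #25 SA[25]=12  'eccdedacbddddedbbe'
  #26 SA[26]=16  'edacbddddedbbe'
  #27 SA[27]=25  'edbbe'
  #28 SA[28]=10  'edeccdedacbddddedbbe'
  #29 SA[29]=9  'eedeccdedacbddddedbbe'

SA = [1, 2, 5, 18, 8, 27, 3, 6, 20, 28, 4, 7, 19, 13, 14, 0, 17, 26, 21, 22, 23, 11, 15, 24, 29, 12, 16, 25, 10, 9]
i: (SA[i-1],SA[i]) lcp shared
  1: (1,2) 1 'a'
  2: (2,5) 4 'abca'
  3: (5,18) 1 'a'
  4: (18,8) 1 'a'
  5: (8,27) 0 ''
  6: (27,3) 1 'b'
  7: (3,6) 3 'bca'
  8: (6,20) 1 'b'
  9: (20,28) 1 'b'
  10: (28,4) 0 ''
  11: (4,7) 2 'ca'
  12: (7,19) 1 'c'
  13: (19,13) 1 'c'
  14: (13,14) 1 'c'
  15: (14,0) 0 ''
  16: (0,17) 2 'da'
  17: (17,26) 1 'd'
  18: (26,21) 1 'd'
  19: (21,22) 3 'ddd'
  20: (22,23) 2 'dd'
  21: (23,11) 1 'd'
  22: (11,15) 2 'de'
  23: (15,24) 3 'ded'
  24: (24,29) 0 ''
  25: (29,12) 1 'e'
  26: (12,16) 1 'e'
  27: (16,25) 2 'ed'
  28: (25,10) 2 'ed'
  29: (10,9) 1 'e'

n(n+1)/2 = 30·31/2 = 465
Σ LCP = 0 + 1 + 4 + 1 + 1 + 0 + 1 + 3 + 1 + 1 + 0 + 2 + 1 + 1 + 1 + 0 + 2 + 1 + 1 + 3 + 2 + 1 + 2 + 3 + 0 + 1 + 1 + 2 + 2 + 1 = 40
distinct = 465 − 40 = 425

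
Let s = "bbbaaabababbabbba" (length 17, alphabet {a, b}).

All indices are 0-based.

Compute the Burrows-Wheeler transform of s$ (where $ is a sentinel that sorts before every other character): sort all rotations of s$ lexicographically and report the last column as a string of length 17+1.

abbaabbbbbaabbbaa$

rank  rotation            last
    0  $bbbaaabababbabbba  a
    1  a$bbbaaabababbabbb  b
    2  aaabababbabbba$bbb  b
    3  aabababbabbba$bbba  a
    4  abababbabbba$bbbaa  a
    5  ababbabbba$bbbaaab  b
    6  abbabbba$bbbaaabab  b
    7  abbba$bbbaaabababb  b
    8  ba$bbbaaabababbabb  b
    9  baaabababbabbba$bb  b
   10  bababbabbba$bbbaaa  a
   11  babbabbba$bbbaaaba  a
   12  babbba$bbbaaababab  b
   13  bba$bbbaaabababbab  b
   14  bbaaabababbabbba$b  b
   15  bbabbba$bbbaaababa  a
   16  bbba$bbbaaabababba  a
   17  bbbaaabababbabbba$  $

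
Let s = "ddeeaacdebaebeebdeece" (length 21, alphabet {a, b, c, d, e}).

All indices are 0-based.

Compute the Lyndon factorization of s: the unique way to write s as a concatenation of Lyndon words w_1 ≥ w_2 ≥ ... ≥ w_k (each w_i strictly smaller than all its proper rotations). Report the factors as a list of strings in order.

["ddee", "aacdebaebeebdeece"]

emit factor 1: 'ddee' (i=0, period=4)
emit factor 2: 'aacdebaebeebdeece' (i=4, period=17)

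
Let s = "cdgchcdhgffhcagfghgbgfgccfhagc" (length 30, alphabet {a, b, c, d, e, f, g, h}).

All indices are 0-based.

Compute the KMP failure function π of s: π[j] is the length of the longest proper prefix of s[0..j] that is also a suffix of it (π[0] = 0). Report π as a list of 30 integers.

π[0] = 0
j=1 s[j]='d': π[1]=0 (border '')
j=2 s[j]='g': π[2]=0 (border '')
j=3 s[j]='c': π[3]=1 (border 'c')
j=4 s[j]='h': k: 1→0; π[4]=0 (border '')
j=5 s[j]='c': π[5]=1 (border 'c')
j=6 s[j]='d': π[6]=2 (border 'cd')
j=7 s[j]='h': k: 2→0; π[7]=0 (border '')
j=8 s[j]='g': π[8]=0 (border '')
j=9 s[j]='f': π[9]=0 (border '')
j=10 s[j]='f': π[10]=0 (border '')
j=11 s[j]='h': π[11]=0 (border '')
j=12 s[j]='c': π[12]=1 (border 'c')
j=13 s[j]='a': k: 1→0; π[13]=0 (border '')
j=14 s[j]='g': π[14]=0 (border '')
j=15 s[j]='f': π[15]=0 (border '')
j=16 s[j]='g': π[16]=0 (border '')
j=17 s[j]='h': π[17]=0 (border '')
j=18 s[j]='g': π[18]=0 (border '')
j=19 s[j]='b': π[19]=0 (border '')
j=20 s[j]='g': π[20]=0 (border '')
j=21 s[j]='f': π[21]=0 (border '')
j=22 s[j]='g': π[22]=0 (border '')
j=23 s[j]='c': π[23]=1 (border 'c')
j=24 s[j]='c': k: 1→0; π[24]=1 (border 'c')
j=25 s[j]='f': k: 1→0; π[25]=0 (border '')
j=26 s[j]='h': π[26]=0 (border '')
j=27 s[j]='a': π[27]=0 (border '')
j=28 s[j]='g': π[28]=0 (border '')
j=29 s[j]='c': π[29]=1 (border 'c')

[0, 0, 0, 1, 0, 1, 2, 0, 0, 0, 0, 0, 1, 0, 0, 0, 0, 0, 0, 0, 0, 0, 0, 1, 1, 0, 0, 0, 0, 1]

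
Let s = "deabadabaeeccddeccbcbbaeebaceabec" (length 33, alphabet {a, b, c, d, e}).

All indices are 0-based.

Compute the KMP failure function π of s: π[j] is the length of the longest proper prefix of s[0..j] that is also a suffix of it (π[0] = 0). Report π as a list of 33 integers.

π[0] = 0
j=1 s[j]='e': π[1]=0 (border '')
j=2 s[j]='a': π[2]=0 (border '')
j=3 s[j]='b': π[3]=0 (border '')
j=4 s[j]='a': π[4]=0 (border '')
j=5 s[j]='d': π[5]=1 (border 'd')
j=6 s[j]='a': k: 1→0; π[6]=0 (border '')
j=7 s[j]='b': π[7]=0 (border '')
j=8 s[j]='a': π[8]=0 (border '')
j=9 s[j]='e': π[9]=0 (border '')
j=10 s[j]='e': π[10]=0 (border '')
j=11 s[j]='c': π[11]=0 (border '')
j=12 s[j]='c': π[12]=0 (border '')
j=13 s[j]='d': π[13]=1 (border 'd')
j=14 s[j]='d': k: 1→0; π[14]=1 (border 'd')
j=15 s[j]='e': π[15]=2 (border 'de')
j=16 s[j]='c': k: 2→0; π[16]=0 (border '')
j=17 s[j]='c': π[17]=0 (border '')
j=18 s[j]='b': π[18]=0 (border '')
j=19 s[j]='c': π[19]=0 (border '')
j=20 s[j]='b': π[20]=0 (border '')
j=21 s[j]='b': π[21]=0 (border '')
j=22 s[j]='a': π[22]=0 (border '')
j=23 s[j]='e': π[23]=0 (border '')
j=24 s[j]='e': π[24]=0 (border '')
j=25 s[j]='b': π[25]=0 (border '')
j=26 s[j]='a': π[26]=0 (border '')
j=27 s[j]='c': π[27]=0 (border '')
j=28 s[j]='e': π[28]=0 (border '')
j=29 s[j]='a': π[29]=0 (border '')
j=30 s[j]='b': π[30]=0 (border '')
j=31 s[j]='e': π[31]=0 (border '')
j=32 s[j]='c': π[32]=0 (border '')

[0, 0, 0, 0, 0, 1, 0, 0, 0, 0, 0, 0, 0, 1, 1, 2, 0, 0, 0, 0, 0, 0, 0, 0, 0, 0, 0, 0, 0, 0, 0, 0, 0]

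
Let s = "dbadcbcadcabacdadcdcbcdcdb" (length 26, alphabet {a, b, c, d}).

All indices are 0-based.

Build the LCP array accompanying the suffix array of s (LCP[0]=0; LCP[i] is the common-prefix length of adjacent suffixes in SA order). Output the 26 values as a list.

rank→(start, suffix):
  0 → (10, 'abacdadcdcbcdcdb')
  1 → (12, 'acdadcdcbcdcdb')
  2 → (7, 'adcabacdadcdcbcdcdb')
  3 → (2, 'adcbcadcabacdadcdcbcdcdb')
  4 → (15, 'adcdcbcdcdb')
  5 → (25, 'b')
  6 → (11, 'bacdadcdcbcdcdb')
  7 → (1, 'badcbcadcabacdadcdcbcdcdb')
  8 → (5, 'bcadcabacdadcdcbcdcdb')
  9 → (20, 'bcdcdb')
  10 → (9, 'cabacdadcdcbcdcdb')
  11 → (6, 'cadcabacdadcdcbcdcdb')
  12 → (4, 'cbcadcabacdadcdcbcdcdb')
  13 → (19, 'cbcdcdb')
  14 → (13, 'cdadcdcbcdcdb')
  15 → (23, 'cdb')
  16 → (17, 'cdcbcdcdb')
  17 → (21, 'cdcdb')
  18 → (14, 'dadcdcbcdcdb')
  19 → (24, 'db')
  20 → (0, 'dbadcbcadcabacdadcdcbcdcdb')
  21 → (8, 'dcabacdadcdcbcdcdb')
  22 → (3, 'dcbcadcabacdadcdcbcdcdb')
  23 → (18, 'dcbcdcdb')
  24 → (22, 'dcdb')
  25 → (16, 'dcdcbcdcdb')

SA = [10, 12, 7, 2, 15, 25, 11, 1, 5, 20, 9, 6, 4, 19, 13, 23, 17, 21, 14, 24, 0, 8, 3, 18, 22, 16]
[i] adj suffixes → lcp
  [1] 10/12 → 1 ('a')
  [2] 12/7 → 1 ('a')
  [3] 7/2 → 3 ('adc')
  [4] 2/15 → 3 ('adc')
  [5] 15/25 → 0 ('')
  [6] 25/11 → 1 ('b')
  [7] 11/1 → 2 ('ba')
  [8] 1/5 → 1 ('b')
  [9] 5/20 → 2 ('bc')
  [10] 20/9 → 0 ('')
  [11] 9/6 → 2 ('ca')
  [12] 6/4 → 1 ('c')
  [13] 4/19 → 3 ('cbc')
  [14] 19/13 → 1 ('c')
  [15] 13/23 → 2 ('cd')
  [16] 23/17 → 2 ('cd')
  [17] 17/21 → 3 ('cdc')
  [18] 21/14 → 0 ('')
  [19] 14/24 → 1 ('d')
  [20] 24/0 → 2 ('db')
  [21] 0/8 → 1 ('d')
  [22] 8/3 → 2 ('dc')
  [23] 3/18 → 4 ('dcbc')
  [24] 18/22 → 2 ('dc')
  [25] 22/16 → 3 ('dcd')

[0, 1, 1, 3, 3, 0, 1, 2, 1, 2, 0, 2, 1, 3, 1, 2, 2, 3, 0, 1, 2, 1, 2, 4, 2, 3]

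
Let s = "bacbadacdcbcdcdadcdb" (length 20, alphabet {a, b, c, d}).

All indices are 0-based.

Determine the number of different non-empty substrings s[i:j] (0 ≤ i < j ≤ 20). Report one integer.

rank→(start, suffix):
  0 → (1, 'acbadacdcbcdcdadcdb')
  1 → (6, 'acdcbcdcdadcdb')
  2 → (4, 'adacdcbcdcdadcdb')
  3 → (15, 'adcdb')
  4 → (19, 'b')
  5 → (0, 'bacbadacdcbcdcdadcdb')
  6 → (3, 'badacdcbcdcdadcdb')
  7 → (10, 'bcdcdadcdb')
  8 → (2, 'cbadacdcbcdcdadcdb')
  9 → (9, 'cbcdcdadcdb')
  10 → (13, 'cdadcdb')
  11 → (17, 'cdb')
  12 → (7, 'cdcbcdcdadcdb')
  13 → (11, 'cdcdadcdb')
  14 → (5, 'dacdcbcdcdadcdb')
  15 → (14, 'dadcdb')
  16 → (18, 'db')
  17 → (8, 'dcbcdcdadcdb')
  18 → (12, 'dcdadcdb')
  19 → (16, 'dcdb')

SA = [1, 6, 4, 15, 19, 0, 3, 10, 2, 9, 13, 17, 7, 11, 5, 14, 18, 8, 12, 16]
rank  pair      lcp
   1  s[1:],s[6:]  2  'ac'
   2  s[6:],s[4:]  1  'a'
   3  s[4:],s[15:]  2  'ad'
   4  s[15:],s[19:]  0  ''
   5  s[19:],s[0:]  1  'b'
   6  s[0:],s[3:]  2  'ba'
   7  s[3:],s[10:]  1  'b'
   8  s[10:],s[2:]  0  ''
   9  s[2:],s[9:]  2  'cb'
  10  s[9:],s[13:]  1  'c'
  11  s[13:],s[17:]  2  'cd'
  12  s[17:],s[7:]  2  'cd'
  13  s[7:],s[11:]  3  'cdc'
  14  s[11:],s[5:]  0  ''
  15  s[5:],s[14:]  2  'da'
  16  s[14:],s[18:]  1  'd'
  17  s[18:],s[8:]  1  'd'
  18  s[8:],s[12:]  2  'dc'
  19  s[12:],s[16:]  3  'dcd'

n(n+1)/2 = 20·21/2 = 210
Σ LCP = 0 + 2 + 1 + 2 + 0 + 1 + 2 + 1 + 0 + 2 + 1 + 2 + 2 + 3 + 0 + 2 + 1 + 1 + 2 + 3 = 28
distinct = 210 − 28 = 182

182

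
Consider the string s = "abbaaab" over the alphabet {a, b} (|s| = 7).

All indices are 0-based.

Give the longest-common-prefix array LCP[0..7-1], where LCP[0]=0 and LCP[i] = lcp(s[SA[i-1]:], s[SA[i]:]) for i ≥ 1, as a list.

sorted suffixes:
  #0 SA[0]=3  'aaab'
  #1 SA[1]=4  'aab'
  #2 SA[2]=5  'ab'
  #3 SA[3]=0  'abbaaab'
  #4 SA[4]=6  'b'
  #5 SA[5]=2  'baaab'
  #6 SA[6]=1  'bbaaab'

SA = [3, 4, 5, 0, 6, 2, 1]
i: (SA[i-1],SA[i]) lcp shared
  1: (3,4) 2 'aa'
  2: (4,5) 1 'a'
  3: (5,0) 2 'ab'
  4: (0,6) 0 ''
  5: (6,2) 1 'b'
  6: (2,1) 1 'b'

[0, 2, 1, 2, 0, 1, 1]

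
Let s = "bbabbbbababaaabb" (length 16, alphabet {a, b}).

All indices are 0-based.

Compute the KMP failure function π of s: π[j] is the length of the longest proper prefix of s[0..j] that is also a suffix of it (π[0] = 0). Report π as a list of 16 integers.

[0, 1, 0, 1, 2, 2, 2, 3, 4, 0, 1, 0, 0, 0, 1, 2]

π[0] = 0
j=1 s[j]='b': π[1]=1 (border 'b')
j=2 s[j]='a': k: 1→0; π[2]=0 (border '')
j=3 s[j]='b': π[3]=1 (border 'b')
j=4 s[j]='b': π[4]=2 (border 'bb')
j=5 s[j]='b': k: 2→1; π[5]=2 (border 'bb')
j=6 s[j]='b': k: 2→1; π[6]=2 (border 'bb')
j=7 s[j]='a': π[7]=3 (border 'bba')
j=8 s[j]='b': π[8]=4 (border 'bbab')
j=9 s[j]='a': k: 4→1→0; π[9]=0 (border '')
j=10 s[j]='b': π[10]=1 (border 'b')
j=11 s[j]='a': k: 1→0; π[11]=0 (border '')
j=12 s[j]='a': π[12]=0 (border '')
j=13 s[j]='a': π[13]=0 (border '')
j=14 s[j]='b': π[14]=1 (border 'b')
j=15 s[j]='b': π[15]=2 (border 'bb')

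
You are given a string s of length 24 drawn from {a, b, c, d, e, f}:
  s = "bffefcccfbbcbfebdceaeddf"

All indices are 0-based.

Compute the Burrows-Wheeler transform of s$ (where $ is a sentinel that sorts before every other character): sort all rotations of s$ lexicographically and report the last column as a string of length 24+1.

rank  rotation                   last
    0  $bffefcccfbbcbfebdceaeddf  f
    1  aeddf$bffefcccfbbcbfebdce  e
    2  bbcbfebdceaeddf$bffefcccf  f
    3  bcbfebdceaeddf$bffefcccfb  b
    4  bdceaeddf$bffefcccfbbcbfe  e
    5  bfebdceaeddf$bffefcccfbbc  c
    6  bffefcccfbbcbfebdceaeddf$  $
    7  cbfebdceaeddf$bffefcccfbb  b
    8  cccfbbcbfebdceaeddf$bffef  f
    9  ccfbbcbfebdceaeddf$bffefc  c
   10  ceaeddf$bffefcccfbbcbfebd  d
   11  cfbbcbfebdceaeddf$bffefcc  c
   12  dceaeddf$bffefcccfbbcbfeb  b
   13  ddf$bffefcccfbbcbfebdceae  e
   14  df$bffefcccfbbcbfebdceaed  d
   15  eaeddf$bffefcccfbbcbfebdc  c
   16  ebdceaeddf$bffefcccfbbcbf  f
   17  eddf$bffefcccfbbcbfebdcea  a
   18  efcccfbbcbfebdceaeddf$bff  f
   19  f$bffefcccfbbcbfebdceaedd  d
   20  fbbcbfebdceaeddf$bffefccc  c
   21  fcccfbbcbfebdceaeddf$bffe  e
   22  febdceaeddf$bffefcccfbbcb  b
   23  fefcccfbbcbfebdceaeddf$bf  f
   24  ffefcccfbbcbfebdceaeddf$b  b

fefbec$bfcdcbedcfafdcebfb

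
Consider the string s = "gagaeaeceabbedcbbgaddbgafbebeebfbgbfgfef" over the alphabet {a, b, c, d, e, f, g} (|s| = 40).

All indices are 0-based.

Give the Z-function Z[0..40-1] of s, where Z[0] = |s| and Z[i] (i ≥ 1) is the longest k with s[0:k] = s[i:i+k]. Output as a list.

Z[0]=40
i=1: fresh scan; Z[1]=0
i=2: fresh scan; Z[2]=2 extend→box=[2,4)
i=3: min(r-i=1, Z[1]=0)=0; Z[3]=0
i=4: fresh scan; Z[4]=0
i=5: fresh scan; Z[5]=0
i=6: fresh scan; Z[6]=0
i=7: fresh scan; Z[7]=0
i=8: fresh scan; Z[8]=0
i=9: fresh scan; Z[9]=0
i=10: fresh scan; Z[10]=0
i=11: fresh scan; Z[11]=0
i=12: fresh scan; Z[12]=0
i=13: fresh scan; Z[13]=0
i=14: fresh scan; Z[14]=0
i=15: fresh scan; Z[15]=0
i=16: fresh scan; Z[16]=0
i=17: fresh scan; Z[17]=2 extend→box=[17,19)
i=18: min(r-i=1, Z[1]=0)=0; Z[18]=0
i=19: fresh scan; Z[19]=0
i=20: fresh scan; Z[20]=0
i=21: fresh scan; Z[21]=0
i=22: fresh scan; Z[22]=2 extend→box=[22,24)
i=23: min(r-i=1, Z[1]=0)=0; Z[23]=0
i=24: fresh scan; Z[24]=0
i=25: fresh scan; Z[25]=0
i=26: fresh scan; Z[26]=0
i=27: fresh scan; Z[27]=0
i=28: fresh scan; Z[28]=0
i=29: fresh scan; Z[29]=0
i=30: fresh scan; Z[30]=0
i=31: fresh scan; Z[31]=0
i=32: fresh scan; Z[32]=0
i=33: fresh scan; Z[33]=1 extend→box=[33,34)
i=34: fresh scan; Z[34]=0
i=35: fresh scan; Z[35]=0
i=36: fresh scan; Z[36]=1 extend→box=[36,37)
i=37: fresh scan; Z[37]=0
i=38: fresh scan; Z[38]=0
i=39: fresh scan; Z[39]=0

[40, 0, 2, 0, 0, 0, 0, 0, 0, 0, 0, 0, 0, 0, 0, 0, 0, 2, 0, 0, 0, 0, 2, 0, 0, 0, 0, 0, 0, 0, 0, 0, 0, 1, 0, 0, 1, 0, 0, 0]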